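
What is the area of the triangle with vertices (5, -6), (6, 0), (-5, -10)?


Area = |x1(y2-y3) + x2(y3-y1) + x3(y1-y2)| / 2
= |5*(0--10) + 6*(-10--6) + -5*(-6-0)| / 2
= 28

28


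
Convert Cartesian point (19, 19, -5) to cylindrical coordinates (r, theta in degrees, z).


r = sqrt(19^2 + 19^2) = 26.8701
theta = atan2(19, 19) = 45 deg
z = -5

r = 26.8701, theta = 45 deg, z = -5


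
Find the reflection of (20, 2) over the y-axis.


Reflection across y-axis: (x, y) -> (-x, y)
(20, 2) -> (-20, 2)

(-20, 2)


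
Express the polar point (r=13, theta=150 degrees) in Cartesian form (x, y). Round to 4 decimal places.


x = 13 * cos(150) = -11.2583
y = 13 * sin(150) = 6.5

(-11.2583, 6.5)


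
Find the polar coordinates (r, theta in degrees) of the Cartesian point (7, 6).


r = sqrt(7^2 + 6^2) = 9.2195
theta = atan2(6, 7) = 40.6013 degrees

r = 9.2195, theta = 40.6013 degrees


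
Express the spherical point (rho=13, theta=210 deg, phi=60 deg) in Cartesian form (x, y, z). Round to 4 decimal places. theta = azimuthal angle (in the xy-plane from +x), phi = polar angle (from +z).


x = 13 * sin(60) * cos(210) = -9.75
y = 13 * sin(60) * sin(210) = -5.6292
z = 13 * cos(60) = 6.5

(-9.75, -5.6292, 6.5)


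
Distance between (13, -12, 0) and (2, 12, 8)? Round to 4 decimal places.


d = sqrt((2-13)^2 + (12--12)^2 + (8-0)^2) = 27.5862

27.5862


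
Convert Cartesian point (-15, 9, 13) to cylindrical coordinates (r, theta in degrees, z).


r = sqrt((-15)^2 + 9^2) = 17.4929
theta = atan2(9, -15) = 149.0362 deg
z = 13

r = 17.4929, theta = 149.0362 deg, z = 13


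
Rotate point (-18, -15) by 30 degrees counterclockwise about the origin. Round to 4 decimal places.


x' = -18*cos(30) - -15*sin(30) = -8.0885
y' = -18*sin(30) + -15*cos(30) = -21.9904

(-8.0885, -21.9904)


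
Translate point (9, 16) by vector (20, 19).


Translation: (x+dx, y+dy) = (9+20, 16+19) = (29, 35)

(29, 35)


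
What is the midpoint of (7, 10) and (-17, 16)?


Midpoint = ((7+-17)/2, (10+16)/2) = (-5, 13)

(-5, 13)


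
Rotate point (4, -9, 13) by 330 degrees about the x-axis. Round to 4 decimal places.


x' = 4
y' = -9*cos(330) - 13*sin(330) = -1.2942
z' = -9*sin(330) + 13*cos(330) = 15.7583

(4, -1.2942, 15.7583)


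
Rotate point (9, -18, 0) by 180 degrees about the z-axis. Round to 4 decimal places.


x' = 9*cos(180) - -18*sin(180) = -9
y' = 9*sin(180) + -18*cos(180) = 18
z' = 0

(-9, 18, 0)


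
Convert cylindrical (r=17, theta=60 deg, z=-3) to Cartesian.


x = 17 * cos(60) = 8.5
y = 17 * sin(60) = 14.7224
z = -3

(8.5, 14.7224, -3)


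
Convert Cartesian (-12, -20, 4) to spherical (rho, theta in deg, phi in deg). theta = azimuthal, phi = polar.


rho = sqrt((-12)^2 + (-20)^2 + 4^2) = 23.6643
theta = atan2(-20, -12) = 239.0362 deg
phi = acos(4/23.6643) = 80.2685 deg

rho = 23.6643, theta = 239.0362 deg, phi = 80.2685 deg


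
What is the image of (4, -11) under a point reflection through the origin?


Reflection through origin: (x, y) -> (-x, -y)
(4, -11) -> (-4, 11)

(-4, 11)


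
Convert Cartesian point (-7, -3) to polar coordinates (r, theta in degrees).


r = sqrt((-7)^2 + (-3)^2) = 7.6158
theta = atan2(-3, -7) = 203.1986 degrees

r = 7.6158, theta = 203.1986 degrees


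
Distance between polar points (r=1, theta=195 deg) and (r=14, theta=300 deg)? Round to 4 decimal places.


d = sqrt(r1^2 + r2^2 - 2*r1*r2*cos(t2-t1))
d = sqrt(1^2 + 14^2 - 2*1*14*cos(300-195)) = 14.2915

14.2915


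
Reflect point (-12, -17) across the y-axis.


Reflection across y-axis: (x, y) -> (-x, y)
(-12, -17) -> (12, -17)

(12, -17)


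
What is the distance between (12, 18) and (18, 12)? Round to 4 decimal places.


d = sqrt((18-12)^2 + (12-18)^2) = 8.4853

8.4853


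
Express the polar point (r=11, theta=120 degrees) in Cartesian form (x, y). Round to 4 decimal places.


x = 11 * cos(120) = -5.5
y = 11 * sin(120) = 9.5263

(-5.5, 9.5263)


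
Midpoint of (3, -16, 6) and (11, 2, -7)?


Midpoint = ((3+11)/2, (-16+2)/2, (6+-7)/2) = (7, -7, -0.5)

(7, -7, -0.5)


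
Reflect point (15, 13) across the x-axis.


Reflection across x-axis: (x, y) -> (x, -y)
(15, 13) -> (15, -13)

(15, -13)


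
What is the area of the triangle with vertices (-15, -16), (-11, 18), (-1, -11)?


Area = |x1(y2-y3) + x2(y3-y1) + x3(y1-y2)| / 2
= |-15*(18--11) + -11*(-11--16) + -1*(-16-18)| / 2
= 228

228


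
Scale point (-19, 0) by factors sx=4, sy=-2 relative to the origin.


Scaling: (x*sx, y*sy) = (-19*4, 0*-2) = (-76, 0)

(-76, 0)


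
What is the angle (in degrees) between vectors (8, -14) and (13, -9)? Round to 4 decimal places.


dot = 8*13 + -14*-9 = 230
|u| = 16.1245, |v| = 15.8114
cos(angle) = 0.9021
angle = 25.56 degrees

25.56 degrees


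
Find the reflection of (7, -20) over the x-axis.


Reflection across x-axis: (x, y) -> (x, -y)
(7, -20) -> (7, 20)

(7, 20)


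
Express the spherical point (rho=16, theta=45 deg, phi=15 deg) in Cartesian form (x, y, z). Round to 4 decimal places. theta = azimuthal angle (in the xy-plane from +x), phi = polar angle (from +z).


x = 16 * sin(15) * cos(45) = 2.9282
y = 16 * sin(15) * sin(45) = 2.9282
z = 16 * cos(15) = 15.4548

(2.9282, 2.9282, 15.4548)


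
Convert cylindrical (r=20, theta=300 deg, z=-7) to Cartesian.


x = 20 * cos(300) = 10
y = 20 * sin(300) = -17.3205
z = -7

(10, -17.3205, -7)


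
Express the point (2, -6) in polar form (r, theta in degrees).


r = sqrt(2^2 + (-6)^2) = 6.3246
theta = atan2(-6, 2) = 288.4349 degrees

r = 6.3246, theta = 288.4349 degrees


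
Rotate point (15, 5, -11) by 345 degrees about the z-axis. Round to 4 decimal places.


x' = 15*cos(345) - 5*sin(345) = 15.783
y' = 15*sin(345) + 5*cos(345) = 0.9473
z' = -11

(15.783, 0.9473, -11)


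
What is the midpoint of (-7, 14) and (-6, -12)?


Midpoint = ((-7+-6)/2, (14+-12)/2) = (-6.5, 1)

(-6.5, 1)


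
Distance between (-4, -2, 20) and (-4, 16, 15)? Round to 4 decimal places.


d = sqrt((-4--4)^2 + (16--2)^2 + (15-20)^2) = 18.6815

18.6815


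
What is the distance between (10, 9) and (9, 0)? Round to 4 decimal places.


d = sqrt((9-10)^2 + (0-9)^2) = 9.0554

9.0554


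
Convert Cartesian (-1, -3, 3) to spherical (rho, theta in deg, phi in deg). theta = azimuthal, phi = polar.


rho = sqrt((-1)^2 + (-3)^2 + 3^2) = 4.3589
theta = atan2(-3, -1) = 251.5651 deg
phi = acos(3/4.3589) = 46.5085 deg

rho = 4.3589, theta = 251.5651 deg, phi = 46.5085 deg


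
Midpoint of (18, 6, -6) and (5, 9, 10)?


Midpoint = ((18+5)/2, (6+9)/2, (-6+10)/2) = (11.5, 7.5, 2)

(11.5, 7.5, 2)


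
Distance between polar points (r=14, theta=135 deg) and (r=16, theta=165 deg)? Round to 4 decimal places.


d = sqrt(r1^2 + r2^2 - 2*r1*r2*cos(t2-t1))
d = sqrt(14^2 + 16^2 - 2*14*16*cos(165-135)) = 8.0013

8.0013


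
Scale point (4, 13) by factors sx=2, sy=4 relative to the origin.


Scaling: (x*sx, y*sy) = (4*2, 13*4) = (8, 52)

(8, 52)


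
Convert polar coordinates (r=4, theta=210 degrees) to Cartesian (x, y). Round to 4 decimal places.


x = 4 * cos(210) = -3.4641
y = 4 * sin(210) = -2

(-3.4641, -2)


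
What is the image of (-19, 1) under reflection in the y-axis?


Reflection across y-axis: (x, y) -> (-x, y)
(-19, 1) -> (19, 1)

(19, 1)


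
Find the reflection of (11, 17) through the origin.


Reflection through origin: (x, y) -> (-x, -y)
(11, 17) -> (-11, -17)

(-11, -17)


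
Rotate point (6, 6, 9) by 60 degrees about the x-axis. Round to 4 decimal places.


x' = 6
y' = 6*cos(60) - 9*sin(60) = -4.7942
z' = 6*sin(60) + 9*cos(60) = 9.6962

(6, -4.7942, 9.6962)


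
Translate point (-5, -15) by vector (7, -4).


Translation: (x+dx, y+dy) = (-5+7, -15+-4) = (2, -19)

(2, -19)


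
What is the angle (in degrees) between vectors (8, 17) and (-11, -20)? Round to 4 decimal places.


dot = 8*-11 + 17*-20 = -428
|u| = 18.7883, |v| = 22.8254
cos(angle) = -0.998
angle = 176.3903 degrees

176.3903 degrees


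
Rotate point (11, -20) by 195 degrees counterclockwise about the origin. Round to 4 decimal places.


x' = 11*cos(195) - -20*sin(195) = -15.8016
y' = 11*sin(195) + -20*cos(195) = 16.4715

(-15.8016, 16.4715)


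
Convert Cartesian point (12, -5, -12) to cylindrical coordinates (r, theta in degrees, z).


r = sqrt(12^2 + (-5)^2) = 13
theta = atan2(-5, 12) = 337.3801 deg
z = -12

r = 13, theta = 337.3801 deg, z = -12


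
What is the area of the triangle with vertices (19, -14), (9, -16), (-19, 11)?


Area = |x1(y2-y3) + x2(y3-y1) + x3(y1-y2)| / 2
= |19*(-16-11) + 9*(11--14) + -19*(-14--16)| / 2
= 163

163


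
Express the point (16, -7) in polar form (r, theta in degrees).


r = sqrt(16^2 + (-7)^2) = 17.4642
theta = atan2(-7, 16) = 336.3706 degrees

r = 17.4642, theta = 336.3706 degrees


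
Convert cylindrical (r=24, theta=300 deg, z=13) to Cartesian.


x = 24 * cos(300) = 12
y = 24 * sin(300) = -20.7846
z = 13

(12, -20.7846, 13)


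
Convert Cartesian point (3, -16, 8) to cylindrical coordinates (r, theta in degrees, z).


r = sqrt(3^2 + (-16)^2) = 16.2788
theta = atan2(-16, 3) = 280.6197 deg
z = 8

r = 16.2788, theta = 280.6197 deg, z = 8


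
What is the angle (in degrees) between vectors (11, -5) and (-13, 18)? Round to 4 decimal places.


dot = 11*-13 + -5*18 = -233
|u| = 12.083, |v| = 22.2036
cos(angle) = -0.8685
angle = 150.2816 degrees

150.2816 degrees


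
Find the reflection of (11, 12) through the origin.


Reflection through origin: (x, y) -> (-x, -y)
(11, 12) -> (-11, -12)

(-11, -12)


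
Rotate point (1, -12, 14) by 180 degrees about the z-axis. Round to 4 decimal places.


x' = 1*cos(180) - -12*sin(180) = -1
y' = 1*sin(180) + -12*cos(180) = 12
z' = 14

(-1, 12, 14)


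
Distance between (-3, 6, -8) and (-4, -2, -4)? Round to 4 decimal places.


d = sqrt((-4--3)^2 + (-2-6)^2 + (-4--8)^2) = 9

9


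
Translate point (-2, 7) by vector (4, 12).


Translation: (x+dx, y+dy) = (-2+4, 7+12) = (2, 19)

(2, 19)


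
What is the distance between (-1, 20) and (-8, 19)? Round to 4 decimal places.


d = sqrt((-8--1)^2 + (19-20)^2) = 7.0711

7.0711


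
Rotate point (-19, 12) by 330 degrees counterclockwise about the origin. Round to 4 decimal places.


x' = -19*cos(330) - 12*sin(330) = -10.4545
y' = -19*sin(330) + 12*cos(330) = 19.8923

(-10.4545, 19.8923)


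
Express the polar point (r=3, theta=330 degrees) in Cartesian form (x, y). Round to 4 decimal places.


x = 3 * cos(330) = 2.5981
y = 3 * sin(330) = -1.5

(2.5981, -1.5)


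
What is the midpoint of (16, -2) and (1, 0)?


Midpoint = ((16+1)/2, (-2+0)/2) = (8.5, -1)

(8.5, -1)


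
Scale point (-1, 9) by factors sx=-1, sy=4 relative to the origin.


Scaling: (x*sx, y*sy) = (-1*-1, 9*4) = (1, 36)

(1, 36)


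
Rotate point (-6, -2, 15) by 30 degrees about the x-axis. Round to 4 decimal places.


x' = -6
y' = -2*cos(30) - 15*sin(30) = -9.2321
z' = -2*sin(30) + 15*cos(30) = 11.9904

(-6, -9.2321, 11.9904)


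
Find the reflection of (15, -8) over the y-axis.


Reflection across y-axis: (x, y) -> (-x, y)
(15, -8) -> (-15, -8)

(-15, -8)


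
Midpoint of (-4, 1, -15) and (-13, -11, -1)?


Midpoint = ((-4+-13)/2, (1+-11)/2, (-15+-1)/2) = (-8.5, -5, -8)

(-8.5, -5, -8)


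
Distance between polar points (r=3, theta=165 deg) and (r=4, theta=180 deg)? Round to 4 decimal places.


d = sqrt(r1^2 + r2^2 - 2*r1*r2*cos(t2-t1))
d = sqrt(3^2 + 4^2 - 2*3*4*cos(180-165)) = 1.3483

1.3483


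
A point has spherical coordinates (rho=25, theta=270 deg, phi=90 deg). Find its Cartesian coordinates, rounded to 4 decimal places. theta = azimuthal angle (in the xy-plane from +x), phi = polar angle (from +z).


x = 25 * sin(90) * cos(270) = 0
y = 25 * sin(90) * sin(270) = -25
z = 25 * cos(90) = 0

(0, -25, 0)


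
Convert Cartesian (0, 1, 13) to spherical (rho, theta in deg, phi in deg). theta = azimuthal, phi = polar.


rho = sqrt(0^2 + 1^2 + 13^2) = 13.0384
theta = atan2(1, 0) = 90 deg
phi = acos(13/13.0384) = 4.3987 deg

rho = 13.0384, theta = 90 deg, phi = 4.3987 deg


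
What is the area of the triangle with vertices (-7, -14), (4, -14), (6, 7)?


Area = |x1(y2-y3) + x2(y3-y1) + x3(y1-y2)| / 2
= |-7*(-14-7) + 4*(7--14) + 6*(-14--14)| / 2
= 115.5

115.5


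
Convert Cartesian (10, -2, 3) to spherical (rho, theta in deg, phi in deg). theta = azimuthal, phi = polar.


rho = sqrt(10^2 + (-2)^2 + 3^2) = 10.6301
theta = atan2(-2, 10) = 348.6901 deg
phi = acos(3/10.6301) = 73.6075 deg

rho = 10.6301, theta = 348.6901 deg, phi = 73.6075 deg


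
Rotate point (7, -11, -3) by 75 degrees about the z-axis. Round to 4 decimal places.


x' = 7*cos(75) - -11*sin(75) = 12.4369
y' = 7*sin(75) + -11*cos(75) = 3.9145
z' = -3

(12.4369, 3.9145, -3)


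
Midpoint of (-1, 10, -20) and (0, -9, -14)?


Midpoint = ((-1+0)/2, (10+-9)/2, (-20+-14)/2) = (-0.5, 0.5, -17)

(-0.5, 0.5, -17)


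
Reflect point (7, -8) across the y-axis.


Reflection across y-axis: (x, y) -> (-x, y)
(7, -8) -> (-7, -8)

(-7, -8)


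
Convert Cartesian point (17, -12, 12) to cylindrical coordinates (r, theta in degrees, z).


r = sqrt(17^2 + (-12)^2) = 20.8087
theta = atan2(-12, 17) = 324.7824 deg
z = 12

r = 20.8087, theta = 324.7824 deg, z = 12


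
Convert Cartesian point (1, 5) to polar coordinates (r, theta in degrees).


r = sqrt(1^2 + 5^2) = 5.099
theta = atan2(5, 1) = 78.6901 degrees

r = 5.099, theta = 78.6901 degrees


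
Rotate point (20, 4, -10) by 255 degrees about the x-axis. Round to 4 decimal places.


x' = 20
y' = 4*cos(255) - -10*sin(255) = -10.6945
z' = 4*sin(255) + -10*cos(255) = -1.2755

(20, -10.6945, -1.2755)


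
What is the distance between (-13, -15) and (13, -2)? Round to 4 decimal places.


d = sqrt((13--13)^2 + (-2--15)^2) = 29.0689

29.0689


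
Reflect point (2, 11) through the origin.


Reflection through origin: (x, y) -> (-x, -y)
(2, 11) -> (-2, -11)

(-2, -11)


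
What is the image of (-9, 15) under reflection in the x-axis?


Reflection across x-axis: (x, y) -> (x, -y)
(-9, 15) -> (-9, -15)

(-9, -15)


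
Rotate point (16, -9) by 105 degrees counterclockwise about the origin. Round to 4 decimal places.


x' = 16*cos(105) - -9*sin(105) = 4.5522
y' = 16*sin(105) + -9*cos(105) = 17.7842

(4.5522, 17.7842)


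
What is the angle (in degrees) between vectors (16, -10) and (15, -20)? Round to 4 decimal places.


dot = 16*15 + -10*-20 = 440
|u| = 18.868, |v| = 25
cos(angle) = 0.9328
angle = 21.1247 degrees

21.1247 degrees


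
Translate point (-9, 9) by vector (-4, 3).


Translation: (x+dx, y+dy) = (-9+-4, 9+3) = (-13, 12)

(-13, 12)


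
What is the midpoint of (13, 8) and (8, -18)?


Midpoint = ((13+8)/2, (8+-18)/2) = (10.5, -5)

(10.5, -5)


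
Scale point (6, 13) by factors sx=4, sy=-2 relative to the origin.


Scaling: (x*sx, y*sy) = (6*4, 13*-2) = (24, -26)

(24, -26)


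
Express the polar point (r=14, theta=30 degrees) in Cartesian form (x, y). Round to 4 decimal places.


x = 14 * cos(30) = 12.1244
y = 14 * sin(30) = 7

(12.1244, 7)


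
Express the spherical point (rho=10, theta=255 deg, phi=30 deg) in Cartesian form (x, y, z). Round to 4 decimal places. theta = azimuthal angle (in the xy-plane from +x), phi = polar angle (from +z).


x = 10 * sin(30) * cos(255) = -1.2941
y = 10 * sin(30) * sin(255) = -4.8296
z = 10 * cos(30) = 8.6603

(-1.2941, -4.8296, 8.6603)


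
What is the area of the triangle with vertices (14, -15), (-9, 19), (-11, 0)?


Area = |x1(y2-y3) + x2(y3-y1) + x3(y1-y2)| / 2
= |14*(19-0) + -9*(0--15) + -11*(-15-19)| / 2
= 252.5

252.5


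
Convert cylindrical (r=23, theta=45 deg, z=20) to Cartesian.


x = 23 * cos(45) = 16.2635
y = 23 * sin(45) = 16.2635
z = 20

(16.2635, 16.2635, 20)


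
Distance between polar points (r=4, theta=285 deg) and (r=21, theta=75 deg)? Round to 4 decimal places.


d = sqrt(r1^2 + r2^2 - 2*r1*r2*cos(t2-t1))
d = sqrt(4^2 + 21^2 - 2*4*21*cos(75-285)) = 24.5457

24.5457


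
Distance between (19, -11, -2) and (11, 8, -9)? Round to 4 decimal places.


d = sqrt((11-19)^2 + (8--11)^2 + (-9--2)^2) = 21.7715

21.7715


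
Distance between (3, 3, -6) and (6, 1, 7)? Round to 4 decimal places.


d = sqrt((6-3)^2 + (1-3)^2 + (7--6)^2) = 13.4907

13.4907


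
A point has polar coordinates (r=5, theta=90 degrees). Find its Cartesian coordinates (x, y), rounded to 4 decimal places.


x = 5 * cos(90) = 0
y = 5 * sin(90) = 5

(0, 5)


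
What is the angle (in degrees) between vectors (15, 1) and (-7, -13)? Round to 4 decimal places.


dot = 15*-7 + 1*-13 = -118
|u| = 15.0333, |v| = 14.7648
cos(angle) = -0.5316
angle = 122.1148 degrees

122.1148 degrees


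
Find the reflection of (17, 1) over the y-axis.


Reflection across y-axis: (x, y) -> (-x, y)
(17, 1) -> (-17, 1)

(-17, 1)


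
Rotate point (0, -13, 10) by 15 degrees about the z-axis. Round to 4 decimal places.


x' = 0*cos(15) - -13*sin(15) = 3.3646
y' = 0*sin(15) + -13*cos(15) = -12.557
z' = 10

(3.3646, -12.557, 10)


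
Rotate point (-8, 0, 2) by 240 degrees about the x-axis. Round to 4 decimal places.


x' = -8
y' = 0*cos(240) - 2*sin(240) = 1.7321
z' = 0*sin(240) + 2*cos(240) = -1

(-8, 1.7321, -1)


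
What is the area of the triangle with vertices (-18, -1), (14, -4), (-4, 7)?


Area = |x1(y2-y3) + x2(y3-y1) + x3(y1-y2)| / 2
= |-18*(-4-7) + 14*(7--1) + -4*(-1--4)| / 2
= 149

149


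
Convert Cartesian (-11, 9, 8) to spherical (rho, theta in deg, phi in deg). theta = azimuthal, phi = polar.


rho = sqrt((-11)^2 + 9^2 + 8^2) = 16.3095
theta = atan2(9, -11) = 140.7106 deg
phi = acos(8/16.3095) = 60.6258 deg

rho = 16.3095, theta = 140.7106 deg, phi = 60.6258 deg


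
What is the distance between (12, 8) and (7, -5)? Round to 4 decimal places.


d = sqrt((7-12)^2 + (-5-8)^2) = 13.9284

13.9284


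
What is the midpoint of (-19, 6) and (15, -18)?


Midpoint = ((-19+15)/2, (6+-18)/2) = (-2, -6)

(-2, -6)


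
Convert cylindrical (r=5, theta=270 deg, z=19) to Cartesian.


x = 5 * cos(270) = 0
y = 5 * sin(270) = -5
z = 19

(0, -5, 19)


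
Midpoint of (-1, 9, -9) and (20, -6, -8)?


Midpoint = ((-1+20)/2, (9+-6)/2, (-9+-8)/2) = (9.5, 1.5, -8.5)

(9.5, 1.5, -8.5)


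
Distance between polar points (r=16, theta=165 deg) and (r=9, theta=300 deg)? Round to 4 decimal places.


d = sqrt(r1^2 + r2^2 - 2*r1*r2*cos(t2-t1))
d = sqrt(16^2 + 9^2 - 2*16*9*cos(300-165)) = 23.2518

23.2518


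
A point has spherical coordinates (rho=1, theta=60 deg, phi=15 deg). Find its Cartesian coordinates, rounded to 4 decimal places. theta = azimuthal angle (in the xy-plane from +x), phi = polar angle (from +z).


x = 1 * sin(15) * cos(60) = 0.1294
y = 1 * sin(15) * sin(60) = 0.2241
z = 1 * cos(15) = 0.9659

(0.1294, 0.2241, 0.9659)


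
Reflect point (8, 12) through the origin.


Reflection through origin: (x, y) -> (-x, -y)
(8, 12) -> (-8, -12)

(-8, -12)


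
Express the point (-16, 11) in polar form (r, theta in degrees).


r = sqrt((-16)^2 + 11^2) = 19.4165
theta = atan2(11, -16) = 145.4915 degrees

r = 19.4165, theta = 145.4915 degrees


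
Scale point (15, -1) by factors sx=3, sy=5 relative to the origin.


Scaling: (x*sx, y*sy) = (15*3, -1*5) = (45, -5)

(45, -5)


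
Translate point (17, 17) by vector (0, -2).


Translation: (x+dx, y+dy) = (17+0, 17+-2) = (17, 15)

(17, 15)


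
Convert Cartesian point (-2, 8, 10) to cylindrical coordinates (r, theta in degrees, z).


r = sqrt((-2)^2 + 8^2) = 8.2462
theta = atan2(8, -2) = 104.0362 deg
z = 10

r = 8.2462, theta = 104.0362 deg, z = 10


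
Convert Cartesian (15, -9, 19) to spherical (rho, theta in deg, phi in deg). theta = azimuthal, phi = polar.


rho = sqrt(15^2 + (-9)^2 + 19^2) = 25.8263
theta = atan2(-9, 15) = 329.0362 deg
phi = acos(19/25.8263) = 42.635 deg

rho = 25.8263, theta = 329.0362 deg, phi = 42.635 deg


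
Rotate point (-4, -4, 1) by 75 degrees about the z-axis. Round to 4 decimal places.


x' = -4*cos(75) - -4*sin(75) = 2.8284
y' = -4*sin(75) + -4*cos(75) = -4.899
z' = 1

(2.8284, -4.899, 1)


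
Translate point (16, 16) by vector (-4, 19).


Translation: (x+dx, y+dy) = (16+-4, 16+19) = (12, 35)

(12, 35)


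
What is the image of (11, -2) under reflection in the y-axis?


Reflection across y-axis: (x, y) -> (-x, y)
(11, -2) -> (-11, -2)

(-11, -2)


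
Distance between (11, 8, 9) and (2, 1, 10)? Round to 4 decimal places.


d = sqrt((2-11)^2 + (1-8)^2 + (10-9)^2) = 11.4455

11.4455


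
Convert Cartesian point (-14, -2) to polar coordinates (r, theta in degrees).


r = sqrt((-14)^2 + (-2)^2) = 14.1421
theta = atan2(-2, -14) = 188.1301 degrees

r = 14.1421, theta = 188.1301 degrees


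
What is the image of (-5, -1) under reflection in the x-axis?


Reflection across x-axis: (x, y) -> (x, -y)
(-5, -1) -> (-5, 1)

(-5, 1)


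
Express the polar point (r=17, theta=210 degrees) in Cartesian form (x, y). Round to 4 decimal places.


x = 17 * cos(210) = -14.7224
y = 17 * sin(210) = -8.5

(-14.7224, -8.5)


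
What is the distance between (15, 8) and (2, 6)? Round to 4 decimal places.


d = sqrt((2-15)^2 + (6-8)^2) = 13.1529

13.1529


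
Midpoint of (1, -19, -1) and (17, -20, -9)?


Midpoint = ((1+17)/2, (-19+-20)/2, (-1+-9)/2) = (9, -19.5, -5)

(9, -19.5, -5)


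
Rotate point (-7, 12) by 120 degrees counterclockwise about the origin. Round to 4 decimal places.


x' = -7*cos(120) - 12*sin(120) = -6.8923
y' = -7*sin(120) + 12*cos(120) = -12.0622

(-6.8923, -12.0622)


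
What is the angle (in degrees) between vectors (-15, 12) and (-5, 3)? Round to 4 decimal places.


dot = -15*-5 + 12*3 = 111
|u| = 19.2094, |v| = 5.831
cos(angle) = 0.991
angle = 7.6961 degrees

7.6961 degrees


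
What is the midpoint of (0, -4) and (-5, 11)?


Midpoint = ((0+-5)/2, (-4+11)/2) = (-2.5, 3.5)

(-2.5, 3.5)


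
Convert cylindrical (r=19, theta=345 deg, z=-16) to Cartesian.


x = 19 * cos(345) = 18.3526
y = 19 * sin(345) = -4.9176
z = -16

(18.3526, -4.9176, -16)


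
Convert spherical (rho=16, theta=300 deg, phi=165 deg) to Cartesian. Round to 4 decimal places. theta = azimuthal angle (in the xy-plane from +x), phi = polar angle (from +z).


x = 16 * sin(165) * cos(300) = 2.0706
y = 16 * sin(165) * sin(300) = -3.5863
z = 16 * cos(165) = -15.4548

(2.0706, -3.5863, -15.4548)


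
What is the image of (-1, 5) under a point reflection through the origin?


Reflection through origin: (x, y) -> (-x, -y)
(-1, 5) -> (1, -5)

(1, -5)


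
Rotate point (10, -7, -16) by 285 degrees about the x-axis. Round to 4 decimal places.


x' = 10
y' = -7*cos(285) - -16*sin(285) = -17.2665
z' = -7*sin(285) + -16*cos(285) = 2.6204

(10, -17.2665, 2.6204)


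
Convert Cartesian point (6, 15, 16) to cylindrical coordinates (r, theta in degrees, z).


r = sqrt(6^2 + 15^2) = 16.1555
theta = atan2(15, 6) = 68.1986 deg
z = 16

r = 16.1555, theta = 68.1986 deg, z = 16


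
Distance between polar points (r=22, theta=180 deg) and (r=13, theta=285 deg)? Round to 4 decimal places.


d = sqrt(r1^2 + r2^2 - 2*r1*r2*cos(t2-t1))
d = sqrt(22^2 + 13^2 - 2*22*13*cos(285-180)) = 28.3027

28.3027


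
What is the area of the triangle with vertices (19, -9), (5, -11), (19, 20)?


Area = |x1(y2-y3) + x2(y3-y1) + x3(y1-y2)| / 2
= |19*(-11-20) + 5*(20--9) + 19*(-9--11)| / 2
= 203

203


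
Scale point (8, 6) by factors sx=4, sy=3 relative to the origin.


Scaling: (x*sx, y*sy) = (8*4, 6*3) = (32, 18)

(32, 18)


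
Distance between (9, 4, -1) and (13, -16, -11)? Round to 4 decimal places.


d = sqrt((13-9)^2 + (-16-4)^2 + (-11--1)^2) = 22.7156

22.7156


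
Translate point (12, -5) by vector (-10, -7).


Translation: (x+dx, y+dy) = (12+-10, -5+-7) = (2, -12)

(2, -12)


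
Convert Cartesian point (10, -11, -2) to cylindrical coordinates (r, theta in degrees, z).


r = sqrt(10^2 + (-11)^2) = 14.8661
theta = atan2(-11, 10) = 312.2737 deg
z = -2

r = 14.8661, theta = 312.2737 deg, z = -2


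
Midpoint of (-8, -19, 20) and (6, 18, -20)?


Midpoint = ((-8+6)/2, (-19+18)/2, (20+-20)/2) = (-1, -0.5, 0)

(-1, -0.5, 0)


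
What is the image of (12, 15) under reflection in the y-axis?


Reflection across y-axis: (x, y) -> (-x, y)
(12, 15) -> (-12, 15)

(-12, 15)


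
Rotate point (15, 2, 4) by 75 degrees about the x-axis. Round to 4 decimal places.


x' = 15
y' = 2*cos(75) - 4*sin(75) = -3.3461
z' = 2*sin(75) + 4*cos(75) = 2.9671

(15, -3.3461, 2.9671)


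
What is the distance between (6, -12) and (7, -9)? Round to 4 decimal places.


d = sqrt((7-6)^2 + (-9--12)^2) = 3.1623

3.1623


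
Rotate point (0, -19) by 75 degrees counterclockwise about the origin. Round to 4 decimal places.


x' = 0*cos(75) - -19*sin(75) = 18.3526
y' = 0*sin(75) + -19*cos(75) = -4.9176

(18.3526, -4.9176)


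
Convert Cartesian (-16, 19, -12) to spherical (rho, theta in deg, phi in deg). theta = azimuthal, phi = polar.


rho = sqrt((-16)^2 + 19^2 + (-12)^2) = 27.5862
theta = atan2(19, -16) = 130.1009 deg
phi = acos(-12/27.5862) = 115.7853 deg

rho = 27.5862, theta = 130.1009 deg, phi = 115.7853 deg


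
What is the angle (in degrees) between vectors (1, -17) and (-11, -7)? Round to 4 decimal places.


dot = 1*-11 + -17*-7 = 108
|u| = 17.0294, |v| = 13.0384
cos(angle) = 0.4864
angle = 60.8953 degrees

60.8953 degrees


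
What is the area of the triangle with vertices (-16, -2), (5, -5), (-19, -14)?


Area = |x1(y2-y3) + x2(y3-y1) + x3(y1-y2)| / 2
= |-16*(-5--14) + 5*(-14--2) + -19*(-2--5)| / 2
= 130.5

130.5


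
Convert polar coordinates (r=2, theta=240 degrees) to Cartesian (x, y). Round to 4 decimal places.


x = 2 * cos(240) = -1
y = 2 * sin(240) = -1.7321

(-1, -1.7321)


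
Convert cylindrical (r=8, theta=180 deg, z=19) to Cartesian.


x = 8 * cos(180) = -8
y = 8 * sin(180) = 0
z = 19

(-8, 0, 19)


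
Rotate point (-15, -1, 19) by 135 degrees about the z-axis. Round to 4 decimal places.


x' = -15*cos(135) - -1*sin(135) = 11.3137
y' = -15*sin(135) + -1*cos(135) = -9.8995
z' = 19

(11.3137, -9.8995, 19)


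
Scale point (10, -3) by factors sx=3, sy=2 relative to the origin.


Scaling: (x*sx, y*sy) = (10*3, -3*2) = (30, -6)

(30, -6)


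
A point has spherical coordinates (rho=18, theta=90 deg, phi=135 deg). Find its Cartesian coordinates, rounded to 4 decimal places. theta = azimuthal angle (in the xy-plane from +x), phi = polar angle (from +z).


x = 18 * sin(135) * cos(90) = 0
y = 18 * sin(135) * sin(90) = 12.7279
z = 18 * cos(135) = -12.7279

(0, 12.7279, -12.7279)


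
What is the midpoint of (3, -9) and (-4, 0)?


Midpoint = ((3+-4)/2, (-9+0)/2) = (-0.5, -4.5)

(-0.5, -4.5)


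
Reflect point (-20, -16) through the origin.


Reflection through origin: (x, y) -> (-x, -y)
(-20, -16) -> (20, 16)

(20, 16)


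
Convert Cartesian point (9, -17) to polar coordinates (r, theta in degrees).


r = sqrt(9^2 + (-17)^2) = 19.2354
theta = atan2(-17, 9) = 297.8973 degrees

r = 19.2354, theta = 297.8973 degrees


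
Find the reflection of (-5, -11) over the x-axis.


Reflection across x-axis: (x, y) -> (x, -y)
(-5, -11) -> (-5, 11)

(-5, 11)


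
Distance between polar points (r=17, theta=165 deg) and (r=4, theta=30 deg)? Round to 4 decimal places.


d = sqrt(r1^2 + r2^2 - 2*r1*r2*cos(t2-t1))
d = sqrt(17^2 + 4^2 - 2*17*4*cos(30-165)) = 20.0291

20.0291


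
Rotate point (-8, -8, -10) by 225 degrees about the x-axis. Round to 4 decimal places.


x' = -8
y' = -8*cos(225) - -10*sin(225) = -1.4142
z' = -8*sin(225) + -10*cos(225) = 12.7279

(-8, -1.4142, 12.7279)


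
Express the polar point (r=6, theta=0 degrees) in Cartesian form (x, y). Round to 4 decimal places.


x = 6 * cos(0) = 6
y = 6 * sin(0) = 0

(6, 0)


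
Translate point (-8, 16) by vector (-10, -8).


Translation: (x+dx, y+dy) = (-8+-10, 16+-8) = (-18, 8)

(-18, 8)


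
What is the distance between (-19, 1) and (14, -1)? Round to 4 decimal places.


d = sqrt((14--19)^2 + (-1-1)^2) = 33.0606

33.0606


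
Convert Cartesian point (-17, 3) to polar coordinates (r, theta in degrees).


r = sqrt((-17)^2 + 3^2) = 17.2627
theta = atan2(3, -17) = 169.992 degrees

r = 17.2627, theta = 169.992 degrees


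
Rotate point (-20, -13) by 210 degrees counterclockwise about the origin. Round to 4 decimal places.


x' = -20*cos(210) - -13*sin(210) = 10.8205
y' = -20*sin(210) + -13*cos(210) = 21.2583

(10.8205, 21.2583)


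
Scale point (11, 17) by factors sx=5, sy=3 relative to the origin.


Scaling: (x*sx, y*sy) = (11*5, 17*3) = (55, 51)

(55, 51)


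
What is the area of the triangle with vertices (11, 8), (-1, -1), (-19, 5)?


Area = |x1(y2-y3) + x2(y3-y1) + x3(y1-y2)| / 2
= |11*(-1-5) + -1*(5-8) + -19*(8--1)| / 2
= 117

117


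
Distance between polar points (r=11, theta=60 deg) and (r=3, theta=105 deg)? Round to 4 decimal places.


d = sqrt(r1^2 + r2^2 - 2*r1*r2*cos(t2-t1))
d = sqrt(11^2 + 3^2 - 2*11*3*cos(105-60)) = 9.1286

9.1286


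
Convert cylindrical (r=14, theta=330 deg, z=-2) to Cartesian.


x = 14 * cos(330) = 12.1244
y = 14 * sin(330) = -7
z = -2

(12.1244, -7, -2)


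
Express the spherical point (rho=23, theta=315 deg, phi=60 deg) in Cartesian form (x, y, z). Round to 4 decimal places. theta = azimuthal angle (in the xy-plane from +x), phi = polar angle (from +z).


x = 23 * sin(60) * cos(315) = 14.0846
y = 23 * sin(60) * sin(315) = -14.0846
z = 23 * cos(60) = 11.5

(14.0846, -14.0846, 11.5)


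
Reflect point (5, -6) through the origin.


Reflection through origin: (x, y) -> (-x, -y)
(5, -6) -> (-5, 6)

(-5, 6)


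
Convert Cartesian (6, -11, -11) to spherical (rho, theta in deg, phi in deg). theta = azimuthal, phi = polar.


rho = sqrt(6^2 + (-11)^2 + (-11)^2) = 16.6733
theta = atan2(-11, 6) = 298.6105 deg
phi = acos(-11/16.6733) = 131.2798 deg

rho = 16.6733, theta = 298.6105 deg, phi = 131.2798 deg


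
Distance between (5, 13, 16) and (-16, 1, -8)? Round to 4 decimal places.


d = sqrt((-16-5)^2 + (1-13)^2 + (-8-16)^2) = 34.0735

34.0735


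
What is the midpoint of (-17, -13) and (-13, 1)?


Midpoint = ((-17+-13)/2, (-13+1)/2) = (-15, -6)

(-15, -6)


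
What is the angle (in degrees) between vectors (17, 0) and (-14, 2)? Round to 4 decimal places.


dot = 17*-14 + 0*2 = -238
|u| = 17, |v| = 14.1421
cos(angle) = -0.9899
angle = 171.8699 degrees

171.8699 degrees


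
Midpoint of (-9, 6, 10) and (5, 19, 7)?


Midpoint = ((-9+5)/2, (6+19)/2, (10+7)/2) = (-2, 12.5, 8.5)

(-2, 12.5, 8.5)


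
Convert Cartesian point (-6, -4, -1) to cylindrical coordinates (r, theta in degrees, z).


r = sqrt((-6)^2 + (-4)^2) = 7.2111
theta = atan2(-4, -6) = 213.6901 deg
z = -1

r = 7.2111, theta = 213.6901 deg, z = -1


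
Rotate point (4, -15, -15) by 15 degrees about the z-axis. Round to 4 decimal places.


x' = 4*cos(15) - -15*sin(15) = 7.746
y' = 4*sin(15) + -15*cos(15) = -13.4536
z' = -15

(7.746, -13.4536, -15)


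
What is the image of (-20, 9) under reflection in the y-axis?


Reflection across y-axis: (x, y) -> (-x, y)
(-20, 9) -> (20, 9)

(20, 9)


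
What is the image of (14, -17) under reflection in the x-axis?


Reflection across x-axis: (x, y) -> (x, -y)
(14, -17) -> (14, 17)

(14, 17)


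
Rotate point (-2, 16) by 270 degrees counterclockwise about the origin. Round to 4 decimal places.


x' = -2*cos(270) - 16*sin(270) = 16
y' = -2*sin(270) + 16*cos(270) = 2

(16, 2)


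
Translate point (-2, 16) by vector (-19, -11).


Translation: (x+dx, y+dy) = (-2+-19, 16+-11) = (-21, 5)

(-21, 5)


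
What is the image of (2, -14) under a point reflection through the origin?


Reflection through origin: (x, y) -> (-x, -y)
(2, -14) -> (-2, 14)

(-2, 14)


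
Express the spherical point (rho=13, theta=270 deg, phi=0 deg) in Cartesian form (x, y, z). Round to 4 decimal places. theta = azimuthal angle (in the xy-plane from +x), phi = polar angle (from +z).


x = 13 * sin(0) * cos(270) = 0
y = 13 * sin(0) * sin(270) = 0
z = 13 * cos(0) = 13

(0, 0, 13)


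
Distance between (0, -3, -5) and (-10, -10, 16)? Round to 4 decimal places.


d = sqrt((-10-0)^2 + (-10--3)^2 + (16--5)^2) = 24.2899

24.2899


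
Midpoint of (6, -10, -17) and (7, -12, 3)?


Midpoint = ((6+7)/2, (-10+-12)/2, (-17+3)/2) = (6.5, -11, -7)

(6.5, -11, -7)


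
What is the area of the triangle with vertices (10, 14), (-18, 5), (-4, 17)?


Area = |x1(y2-y3) + x2(y3-y1) + x3(y1-y2)| / 2
= |10*(5-17) + -18*(17-14) + -4*(14-5)| / 2
= 105

105


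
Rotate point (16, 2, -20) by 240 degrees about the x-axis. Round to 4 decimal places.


x' = 16
y' = 2*cos(240) - -20*sin(240) = -18.3205
z' = 2*sin(240) + -20*cos(240) = 8.2679

(16, -18.3205, 8.2679)


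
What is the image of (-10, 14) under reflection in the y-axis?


Reflection across y-axis: (x, y) -> (-x, y)
(-10, 14) -> (10, 14)

(10, 14)


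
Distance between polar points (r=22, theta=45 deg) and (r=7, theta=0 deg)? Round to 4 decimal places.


d = sqrt(r1^2 + r2^2 - 2*r1*r2*cos(t2-t1))
d = sqrt(22^2 + 7^2 - 2*22*7*cos(0-45)) = 17.7542

17.7542


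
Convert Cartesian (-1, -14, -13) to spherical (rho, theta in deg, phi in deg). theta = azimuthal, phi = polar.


rho = sqrt((-1)^2 + (-14)^2 + (-13)^2) = 19.1311
theta = atan2(-14, -1) = 265.9144 deg
phi = acos(-13/19.1311) = 132.8062 deg

rho = 19.1311, theta = 265.9144 deg, phi = 132.8062 deg


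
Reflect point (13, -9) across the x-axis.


Reflection across x-axis: (x, y) -> (x, -y)
(13, -9) -> (13, 9)

(13, 9)


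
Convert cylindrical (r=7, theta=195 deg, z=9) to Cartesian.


x = 7 * cos(195) = -6.7615
y = 7 * sin(195) = -1.8117
z = 9

(-6.7615, -1.8117, 9)


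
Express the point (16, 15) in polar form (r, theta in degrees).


r = sqrt(16^2 + 15^2) = 21.9317
theta = atan2(15, 16) = 43.1524 degrees

r = 21.9317, theta = 43.1524 degrees


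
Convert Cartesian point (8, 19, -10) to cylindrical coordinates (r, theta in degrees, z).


r = sqrt(8^2 + 19^2) = 20.6155
theta = atan2(19, 8) = 67.1663 deg
z = -10

r = 20.6155, theta = 67.1663 deg, z = -10


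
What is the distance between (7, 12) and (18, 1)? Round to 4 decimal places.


d = sqrt((18-7)^2 + (1-12)^2) = 15.5563

15.5563


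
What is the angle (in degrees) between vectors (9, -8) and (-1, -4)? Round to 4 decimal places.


dot = 9*-1 + -8*-4 = 23
|u| = 12.0416, |v| = 4.1231
cos(angle) = 0.4633
angle = 62.4027 degrees

62.4027 degrees


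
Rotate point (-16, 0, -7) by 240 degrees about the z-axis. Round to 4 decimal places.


x' = -16*cos(240) - 0*sin(240) = 8
y' = -16*sin(240) + 0*cos(240) = 13.8564
z' = -7

(8, 13.8564, -7)


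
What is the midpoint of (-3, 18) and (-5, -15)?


Midpoint = ((-3+-5)/2, (18+-15)/2) = (-4, 1.5)

(-4, 1.5)


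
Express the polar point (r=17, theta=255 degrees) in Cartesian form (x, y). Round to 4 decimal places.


x = 17 * cos(255) = -4.3999
y = 17 * sin(255) = -16.4207

(-4.3999, -16.4207)


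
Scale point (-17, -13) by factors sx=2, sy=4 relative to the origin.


Scaling: (x*sx, y*sy) = (-17*2, -13*4) = (-34, -52)

(-34, -52)


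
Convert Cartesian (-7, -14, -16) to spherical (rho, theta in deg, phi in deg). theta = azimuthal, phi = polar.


rho = sqrt((-7)^2 + (-14)^2 + (-16)^2) = 22.383
theta = atan2(-14, -7) = 243.4349 deg
phi = acos(-16/22.383) = 135.629 deg

rho = 22.383, theta = 243.4349 deg, phi = 135.629 deg


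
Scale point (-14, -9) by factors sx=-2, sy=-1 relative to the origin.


Scaling: (x*sx, y*sy) = (-14*-2, -9*-1) = (28, 9)

(28, 9)


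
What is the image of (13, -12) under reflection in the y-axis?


Reflection across y-axis: (x, y) -> (-x, y)
(13, -12) -> (-13, -12)

(-13, -12)


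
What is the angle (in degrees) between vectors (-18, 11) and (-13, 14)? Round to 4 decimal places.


dot = -18*-13 + 11*14 = 388
|u| = 21.095, |v| = 19.105
cos(angle) = 0.9627
angle = 15.6915 degrees

15.6915 degrees


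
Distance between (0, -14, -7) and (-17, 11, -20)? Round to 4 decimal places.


d = sqrt((-17-0)^2 + (11--14)^2 + (-20--7)^2) = 32.909

32.909


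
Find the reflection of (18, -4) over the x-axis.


Reflection across x-axis: (x, y) -> (x, -y)
(18, -4) -> (18, 4)

(18, 4)


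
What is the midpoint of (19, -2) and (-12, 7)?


Midpoint = ((19+-12)/2, (-2+7)/2) = (3.5, 2.5)

(3.5, 2.5)


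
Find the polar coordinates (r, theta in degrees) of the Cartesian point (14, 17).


r = sqrt(14^2 + 17^2) = 22.0227
theta = atan2(17, 14) = 50.5275 degrees

r = 22.0227, theta = 50.5275 degrees


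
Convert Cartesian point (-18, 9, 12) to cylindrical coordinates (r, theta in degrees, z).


r = sqrt((-18)^2 + 9^2) = 20.1246
theta = atan2(9, -18) = 153.4349 deg
z = 12

r = 20.1246, theta = 153.4349 deg, z = 12


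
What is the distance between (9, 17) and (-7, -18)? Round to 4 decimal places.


d = sqrt((-7-9)^2 + (-18-17)^2) = 38.4838

38.4838


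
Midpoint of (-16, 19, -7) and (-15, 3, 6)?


Midpoint = ((-16+-15)/2, (19+3)/2, (-7+6)/2) = (-15.5, 11, -0.5)

(-15.5, 11, -0.5)


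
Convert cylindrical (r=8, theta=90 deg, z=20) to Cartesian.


x = 8 * cos(90) = 0
y = 8 * sin(90) = 8
z = 20

(0, 8, 20)


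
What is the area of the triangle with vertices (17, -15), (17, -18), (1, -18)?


Area = |x1(y2-y3) + x2(y3-y1) + x3(y1-y2)| / 2
= |17*(-18--18) + 17*(-18--15) + 1*(-15--18)| / 2
= 24

24


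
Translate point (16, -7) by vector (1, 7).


Translation: (x+dx, y+dy) = (16+1, -7+7) = (17, 0)

(17, 0)


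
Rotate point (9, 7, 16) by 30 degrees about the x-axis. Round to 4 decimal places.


x' = 9
y' = 7*cos(30) - 16*sin(30) = -1.9378
z' = 7*sin(30) + 16*cos(30) = 17.3564

(9, -1.9378, 17.3564)


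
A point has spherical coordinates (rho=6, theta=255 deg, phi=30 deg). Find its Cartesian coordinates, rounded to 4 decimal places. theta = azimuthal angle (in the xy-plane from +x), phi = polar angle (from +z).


x = 6 * sin(30) * cos(255) = -0.7765
y = 6 * sin(30) * sin(255) = -2.8978
z = 6 * cos(30) = 5.1962

(-0.7765, -2.8978, 5.1962)


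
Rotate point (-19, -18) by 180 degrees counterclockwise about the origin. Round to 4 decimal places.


x' = -19*cos(180) - -18*sin(180) = 19
y' = -19*sin(180) + -18*cos(180) = 18

(19, 18)


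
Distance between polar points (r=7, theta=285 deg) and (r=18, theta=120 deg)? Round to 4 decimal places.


d = sqrt(r1^2 + r2^2 - 2*r1*r2*cos(t2-t1))
d = sqrt(7^2 + 18^2 - 2*7*18*cos(120-285)) = 24.8277

24.8277


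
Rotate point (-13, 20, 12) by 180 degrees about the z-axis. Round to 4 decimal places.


x' = -13*cos(180) - 20*sin(180) = 13
y' = -13*sin(180) + 20*cos(180) = -20
z' = 12

(13, -20, 12)


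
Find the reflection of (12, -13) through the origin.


Reflection through origin: (x, y) -> (-x, -y)
(12, -13) -> (-12, 13)

(-12, 13)


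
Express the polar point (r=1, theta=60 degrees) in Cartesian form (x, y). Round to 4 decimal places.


x = 1 * cos(60) = 0.5
y = 1 * sin(60) = 0.866

(0.5, 0.866)


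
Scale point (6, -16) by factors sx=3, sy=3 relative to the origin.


Scaling: (x*sx, y*sy) = (6*3, -16*3) = (18, -48)

(18, -48)


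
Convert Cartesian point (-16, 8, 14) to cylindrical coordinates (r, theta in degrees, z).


r = sqrt((-16)^2 + 8^2) = 17.8885
theta = atan2(8, -16) = 153.4349 deg
z = 14

r = 17.8885, theta = 153.4349 deg, z = 14
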